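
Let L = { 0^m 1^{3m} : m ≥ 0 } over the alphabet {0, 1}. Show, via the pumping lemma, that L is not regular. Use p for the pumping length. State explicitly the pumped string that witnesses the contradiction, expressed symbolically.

Assume L is regular. Let p be the pumping length given by the pumping lemma.
Choose w = 0^p 1^{3p}, which is in L with |w| = 4p ≥ p.
Write w = xyz as guaranteed by the lemma, with |xy| ≤ p and y is nonempty.
Because |xy| ≤ p and w begins with p copies of 0, we have y = 0^k with 1 ≤ k ≤ p.
Pump with i = 2: xy^2z = 0^{p+k} 1^{3p}. For this to lie in L we would need 3p = 3(p+k), which forces k = 0. But k ≥ 1, so xy^2z ∉ L.
Contradiction. Therefore L is not regular.

0^{p+k} 1^{3p}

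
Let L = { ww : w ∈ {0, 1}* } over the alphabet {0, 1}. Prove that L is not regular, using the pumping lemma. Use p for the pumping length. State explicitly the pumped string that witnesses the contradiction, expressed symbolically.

0^{p+k} 1^p 0^p 1^p

Toward a contradiction, assume L is regular with pumping length p.
Take w = 0^p 1^p 0^p 1^p = uu where u = 0^p1^p; then w ∈ L and |w| = 4p ≥ p.
By the pumping lemma, w = xyz with |xy| ≤ p and |y| ≥ 1.
Because |xy| ≤ p and w begins with p copies of 0, we have y = 0^k with 1 ≤ k ≤ p.
Pump with i = 2: xy^2z = 0^{p+k} 1^p 0^p 1^p, of length 4p+k. Suppose this equals vv. The string starts with 0 and ends with 1, so v does too; thus the boundary between the two copies of v is a 1→0 transition. There is exactly one such transition, at position 2p+k, so |v| = 2p+k and |vv| = 4p+2k ≠ 4p+k since k ≥ 1. So xy^2z ∉ L.
This is a contradiction; hence L is not regular.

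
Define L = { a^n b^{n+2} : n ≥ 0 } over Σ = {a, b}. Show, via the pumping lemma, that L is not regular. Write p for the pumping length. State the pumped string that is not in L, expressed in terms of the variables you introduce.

Toward a contradiction, assume L is regular with pumping length p.
Choose w = a^p b^{p+2}, which is in L with |w| = 2p+2 ≥ p.
Write w = xyz as guaranteed by the lemma, with |xy| ≤ p and y is nonempty.
Since the first p symbols of w are all a's and |xy| ≤ p, y lies entirely in the leading a-block: y = a^k for some k with 1 ≤ k ≤ p.
Pump with i = 2: xy^2z = a^{p+k} b^{p+2}. For this to lie in L we would need p+2 = (p+k)+2, which forces k = 0. But k ≥ 1, so xy^2z ∉ L.
This is a contradiction; hence L is not regular.

a^{p+k} b^{p+2}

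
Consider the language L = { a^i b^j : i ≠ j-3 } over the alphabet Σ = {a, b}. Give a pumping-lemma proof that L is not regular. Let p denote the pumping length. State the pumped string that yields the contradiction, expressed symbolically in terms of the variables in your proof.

Suppose for contradiction that L is regular, and let p be the pumping length.
Choose w = a^p b^{p+p!+3}. Since p ≠ (p+p!+3)-3 = p+p!, w ∈ L; and |w| ≥ p.
Write w = xyz as guaranteed by the lemma, with |xy| ≤ p and |y| > 0.
Because |xy| ≤ p and w begins with p copies of a, we have y = a^k with 1 ≤ k ≤ p.
Since 1 ≤ k ≤ p, k divides p!; set t = 1 + p!/k. Then xy^t z has p + (p!/k)·k = p + p! copies of a. Now the a-count is p+p! and (b-count)-3 = (p+p!+3)-3 = p+p!, so i ≠ j-3 fails. So xy^t z = a^{p+p!} b^{p+p!+3} ∉ L.
Contradiction. Therefore L is not regular.

a^{p+p!} b^{p+p!+3}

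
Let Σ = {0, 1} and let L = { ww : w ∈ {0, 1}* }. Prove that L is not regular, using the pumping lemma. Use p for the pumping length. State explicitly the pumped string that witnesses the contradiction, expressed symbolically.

0^{p+k} 1^p 0^p 1^p

Toward a contradiction, assume L is regular with pumping length p.
Take w = 0^p 1^p 0^p 1^p = uu where u = 0^p1^p; then w ∈ L and |w| = 4p ≥ p.
Write w = xyz as guaranteed by the lemma, with |xy| ≤ p and |y| > 0.
The first p characters of w are 0's, so xy (and hence y) consists only of 0's. Write y = 0^k, 1 ≤ k ≤ p.
Pump with i = 2: xy^2z = 0^{p+k} 1^p 0^p 1^p, of length 4p+k. Suppose this equals vv. The string starts with 0 and ends with 1, so v does too; thus the boundary between the two copies of v is a 1→0 transition. There is exactly one such transition, at position 2p+k, so |v| = 2p+k and |vv| = 4p+2k ≠ 4p+k since k ≥ 1. So xy^2z ∉ L.
This is a contradiction; hence L is not regular.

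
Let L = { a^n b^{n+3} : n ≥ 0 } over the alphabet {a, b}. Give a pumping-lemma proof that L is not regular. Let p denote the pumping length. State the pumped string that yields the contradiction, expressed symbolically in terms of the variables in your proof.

a^{p+k} b^{p+3}

Assume L is regular; let p be its pumping constant.
Let w = a^p b^{p+3} ∈ L; note |w| = 2p+3 ≥ p.
By the pumping lemma, w = xyz with |xy| ≤ p and y is nonempty.
Because |xy| ≤ p and w begins with p copies of a, we have y = a^k with 1 ≤ k ≤ p.
Pump with i = 2: xy^2z = a^{p+k} b^{p+3}. For this to lie in L we would need p+3 = (p+k)+3, which forces k = 0. But k ≥ 1, so xy^2z ∉ L.
Contradiction. Therefore L is not regular.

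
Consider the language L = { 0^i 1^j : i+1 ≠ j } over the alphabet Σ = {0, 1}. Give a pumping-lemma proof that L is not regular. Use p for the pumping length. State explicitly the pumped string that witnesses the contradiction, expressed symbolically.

Assume L is regular; let p be its pumping constant.
Choose w = 0^p 1^{p+p!+1}. Since p ≠ (p+p!+1)-1 = p+p!, w ∈ L; and |w| ≥ p.
The pumping lemma gives a decomposition w = xyz where |xy| ≤ p and y is nonempty.
Since the first p symbols of w are all 0's and |xy| ≤ p, y lies entirely in the leading 0-block: y = 0^k for some k with 1 ≤ k ≤ p.
Since 1 ≤ k ≤ p, k divides p!; set t = 1 + p!/k. Then xy^t z has p + (p!/k)·k = p + p! copies of 0. Now the 0-count is p+p! and (1-count)-1 = (p+p!+1)-1 = p+p!, so i+1 ≠ j fails. So xy^t z = 0^{p+p!} 1^{p+p!+1} ∉ L.
This contradicts the pumping lemma, so L is not regular.

0^{p+p!} 1^{p+p!+1}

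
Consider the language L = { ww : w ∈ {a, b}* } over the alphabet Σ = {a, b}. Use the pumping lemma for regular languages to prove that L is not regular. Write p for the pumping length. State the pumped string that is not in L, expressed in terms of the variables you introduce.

Assume L is regular. Let p be the pumping length given by the pumping lemma.
Take w = a^p b^p a^p b^p = uu where u = a^pb^p; then w ∈ L and |w| = 4p ≥ p.
Write w = xyz as guaranteed by the lemma, with |xy| ≤ p and |y| ≥ 1.
Since the first p symbols of w are all a's and |xy| ≤ p, y lies entirely in the leading a-block: y = a^k for some k with 1 ≤ k ≤ p.
Pump with i = 2: xy^2z = a^{p+k} b^p a^p b^p, of length 4p+k. Suppose this equals vv. The string starts with a and ends with b, so v does too; thus the boundary between the two copies of v is a b→a transition. There is exactly one such transition, at position 2p+k, so |v| = 2p+k and |vv| = 4p+2k ≠ 4p+k since k ≥ 1. So xy^2z ∉ L.
This is a contradiction; hence L is not regular.

a^{p+k} b^p a^p b^p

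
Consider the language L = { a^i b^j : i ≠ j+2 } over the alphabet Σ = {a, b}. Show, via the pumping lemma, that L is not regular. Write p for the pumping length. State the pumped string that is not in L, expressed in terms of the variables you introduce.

a^{p+p!} b^{p+p!-2}

Toward a contradiction, assume L is regular with pumping length p.
Choose w = a^p b^{p+p!-2}. Since p ≠ (p+p!-2)+2 = p+p!, w ∈ L; and |w| ≥ p.
By the pumping lemma, w = xyz with |xy| ≤ p and |y| > 0.
The first p characters of w are a's, so xy (and hence y) consists only of a's. Write y = a^k, 1 ≤ k ≤ p.
Since 1 ≤ k ≤ p, k divides p!; set t = 1 + p!/k. Then xy^t z has p + (p!/k)·k = p + p! copies of a. Now the a-count is p+p! and (b-count)+2 = (p+p!-2)+2 = p+p!, so i ≠ j+2 fails. So xy^t z = a^{p+p!} b^{p+p!-2} ∉ L.
Contradiction. Therefore L is not regular.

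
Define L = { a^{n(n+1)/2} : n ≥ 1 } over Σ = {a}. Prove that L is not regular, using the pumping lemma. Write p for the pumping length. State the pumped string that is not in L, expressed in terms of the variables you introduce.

Assume L is regular. Let p be the pumping length given by the pumping lemma.
Take w = a^{p(p+1)/2} ∈ L with |w| = p(p+1)/2 ≥ p.
By the pumping lemma, w = xyz with |xy| ≤ p and |y| > 0.
Then y = a^k for some k with 1 ≤ k ≤ p.
Pump with i = 2: xy^2z = a^{p(p+1)/2+k}. Since 1 ≤ k ≤ p, p(p+1)/2 < p(p+1)/2+k ≤ p(p+1)/2+p < (p+1)(p+2)/2, so p(p+1)/2+k is strictly between consecutive triangular numbers. So xy^2z ∉ L.
Contradiction. Therefore L is not regular.

a^{p(p+1)/2+k}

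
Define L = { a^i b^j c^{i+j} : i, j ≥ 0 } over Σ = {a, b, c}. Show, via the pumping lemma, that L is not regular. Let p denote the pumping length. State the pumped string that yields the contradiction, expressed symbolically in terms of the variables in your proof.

Assume L is regular. Let p be the pumping length given by the pumping lemma.
Take w = a^p b^p c^{2p} ∈ L (with i=j=p, i+j=2p), |w| = 4p ≥ p.
By the pumping lemma, w = xyz with |xy| ≤ p and |y| > 0.
The first p characters of w are a's, so xy (and hence y) consists only of a's. Write y = a^k, 1 ≤ k ≤ p.
Consider xy^2z = a^{p+k} b^p c^{2p}. Now the a- and b-counts sum to 2p+k, but the c-count is 2p ≠ 2p+k. So xy^2z ∉ L.
This is a contradiction; hence L is not regular.

a^{p+k} b^p c^{2p}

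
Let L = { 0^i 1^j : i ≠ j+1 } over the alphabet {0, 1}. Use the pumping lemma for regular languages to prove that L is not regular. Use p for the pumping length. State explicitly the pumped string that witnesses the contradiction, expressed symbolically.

Toward a contradiction, assume L is regular with pumping length p.
Choose w = 0^p 1^{p+p!-1}. Since p ≠ (p+p!-1)+1 = p+p!, w ∈ L; and |w| ≥ p.
By the pumping lemma, w = xyz with |xy| ≤ p and |y| ≥ 1.
The first p characters of w are 0's, so xy (and hence y) consists only of 0's. Write y = 0^k, 1 ≤ k ≤ p.
Since 1 ≤ k ≤ p, k divides p!; set t = 1 + p!/k. Then xy^t z has p + (p!/k)·k = p + p! copies of 0. Now the 0-count is p+p! and (1-count)+1 = (p+p!-1)+1 = p+p!, so i ≠ j+1 fails. So xy^t z = 0^{p+p!} 1^{p+p!-1} ∉ L.
This is a contradiction; hence L is not regular.

0^{p+p!} 1^{p+p!-1}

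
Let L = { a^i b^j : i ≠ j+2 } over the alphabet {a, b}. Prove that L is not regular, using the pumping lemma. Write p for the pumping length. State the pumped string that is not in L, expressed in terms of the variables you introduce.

a^{p+p!} b^{p+p!-2}

Assume L is regular. Let p be the pumping length given by the pumping lemma.
Choose w = a^p b^{p+p!-2}. Since p ≠ (p+p!-2)+2 = p+p!, w ∈ L; and |w| ≥ p.
Write w = xyz as guaranteed by the lemma, with |xy| ≤ p and |y| ≥ 1.
The first p characters of w are a's, so xy (and hence y) consists only of a's. Write y = a^k, 1 ≤ k ≤ p.
Since 1 ≤ k ≤ p, k divides p!; set t = 1 + p!/k. Then xy^t z has p + (p!/k)·k = p + p! copies of a. Now the a-count is p+p! and (b-count)+2 = (p+p!-2)+2 = p+p!, so i ≠ j+2 fails. So xy^t z = a^{p+p!} b^{p+p!-2} ∉ L.
This contradicts the pumping lemma, so L is not regular.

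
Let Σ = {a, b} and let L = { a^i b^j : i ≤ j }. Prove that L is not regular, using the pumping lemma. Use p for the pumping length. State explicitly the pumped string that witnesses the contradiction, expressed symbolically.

Assume L is regular; let p be its pumping constant.
Choose w = a^p b^p ∈ L, with |w| = 2p ≥ p.
By the pumping lemma, w = xyz with |xy| ≤ p and |y| > 0.
Because |xy| ≤ p and w begins with p copies of a, we have y = a^k with 1 ≤ k ≤ p.
Consider xy^2z = a^{p+k} b^p. Since k ≥ 1, the a-count p+k exceeds the b-count p, so i ≤ j fails; thus xy^2z ∉ L.
This contradicts the pumping lemma, so L is not regular.

a^{p+k} b^p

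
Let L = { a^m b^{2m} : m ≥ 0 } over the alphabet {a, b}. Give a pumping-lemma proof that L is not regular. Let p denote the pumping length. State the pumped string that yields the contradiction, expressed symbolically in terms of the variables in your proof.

a^{p+k} b^{2p}

Assume L is regular; let p be its pumping constant.
Choose w = a^p b^{2p}, which is in L with |w| = 3p ≥ p.
By the pumping lemma, w = xyz with |xy| ≤ p and |y| ≥ 1.
Since the first p symbols of w are all a's and |xy| ≤ p, y lies entirely in the leading a-block: y = a^k for some k with 1 ≤ k ≤ p.
Pump with i = 2: xy^2z = a^{p+k} b^{2p}. For this to lie in L we would need 2p = 2(p+k), which forces k = 0. But k ≥ 1, so xy^2z ∉ L.
This is a contradiction; hence L is not regular.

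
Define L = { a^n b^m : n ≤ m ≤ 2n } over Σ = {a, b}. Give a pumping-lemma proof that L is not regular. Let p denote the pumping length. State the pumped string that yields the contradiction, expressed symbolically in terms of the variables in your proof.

a^{p+k} b^p

Assume L is regular. Let p be the pumping length given by the pumping lemma.
Take w = a^p b^p ∈ L (since p ≤ p ≤ 2p), with |w| = 2p ≥ p.
Write w = xyz as guaranteed by the lemma, with |xy| ≤ p and |y| ≥ 1.
Because |xy| ≤ p and w begins with p copies of a, we have y = a^k with 1 ≤ k ≤ p.
Pump with i = 2: xy^2z = a^{p+k} b^p. Now n = p+k > p = m, so the condition n ≤ m fails. Thus xy^2z ∉ L.
This contradicts the pumping lemma, so L is not regular.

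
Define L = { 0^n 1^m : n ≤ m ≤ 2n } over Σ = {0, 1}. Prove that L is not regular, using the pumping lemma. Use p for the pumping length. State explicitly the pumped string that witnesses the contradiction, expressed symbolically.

Toward a contradiction, assume L is regular with pumping length p.
Take w = 0^p 1^p ∈ L (since p ≤ p ≤ 2p), with |w| = 2p ≥ p.
Write w = xyz as guaranteed by the lemma, with |xy| ≤ p and |y| > 0.
The first p characters of w are 0's, so xy (and hence y) consists only of 0's. Write y = 0^k, 1 ≤ k ≤ p.
Pump with i = 2: xy^2z = 0^{p+k} 1^p. Now n = p+k > p = m, so the condition n ≤ m fails. Thus xy^2z ∉ L.
This contradicts the pumping lemma, so L is not regular.

0^{p+k} 1^p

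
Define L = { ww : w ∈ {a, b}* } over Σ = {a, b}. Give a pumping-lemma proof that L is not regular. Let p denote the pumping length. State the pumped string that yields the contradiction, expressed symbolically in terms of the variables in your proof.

a^{p+k} b^p a^p b^p

Suppose for contradiction that L is regular, and let p be the pumping length.
Take w = a^p b^p a^p b^p = uu where u = a^pb^p; then w ∈ L and |w| = 4p ≥ p.
The pumping lemma gives a decomposition w = xyz where |xy| ≤ p and |y| ≥ 1.
The first p characters of w are a's, so xy (and hence y) consists only of a's. Write y = a^k, 1 ≤ k ≤ p.
Pump with i = 2: xy^2z = a^{p+k} b^p a^p b^p, of length 4p+k. Suppose this equals vv. The string starts with a and ends with b, so v does too; thus the boundary between the two copies of v is a b→a transition. There is exactly one such transition, at position 2p+k, so |v| = 2p+k and |vv| = 4p+2k ≠ 4p+k since k ≥ 1. So xy^2z ∉ L.
This is a contradiction; hence L is not regular.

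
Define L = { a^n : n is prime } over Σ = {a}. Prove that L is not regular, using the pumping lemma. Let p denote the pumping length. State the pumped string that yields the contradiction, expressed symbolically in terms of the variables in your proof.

Suppose for contradiction that L is regular, and let p be the pumping length.
Let q be a prime with q ≥ p+2 (infinitely many primes exist), and take w = a^q ∈ L with |w| = q ≥ p.
By the pumping lemma, w = xyz with |xy| ≤ p and |y| > 0.
Then y = a^k for some k with 1 ≤ k ≤ p.
Since 1 ≤ k ≤ p, |xz| = q-k. Pump with i = q+1: |xy^{q+1}z| = (q-k)+(q+1)k = q+qk = q(1+k), which is composite (both factors ≥ 2). So xy^{q+1}z = a^{q(1+k)} ∉ L.
Contradiction. Therefore L is not regular.

a^{q(1+k)}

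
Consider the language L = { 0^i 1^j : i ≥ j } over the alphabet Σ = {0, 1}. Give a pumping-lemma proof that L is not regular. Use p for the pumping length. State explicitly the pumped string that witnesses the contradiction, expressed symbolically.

Suppose for contradiction that L is regular, and let p be the pumping length.
Choose w = 0^p 1^p ∈ L, with |w| = 2p ≥ p.
By the pumping lemma, w = xyz with |xy| ≤ p and |y| ≥ 1.
The first p characters of w are 0's, so xy (and hence y) consists only of 0's. Write y = 0^k, 1 ≤ k ≤ p.
Consider xy^0z = xz = 0^{p-k} 1^p. Since k ≥ 1, the 0-count p-k is less than p, so i ≥ j fails; thus xz ∉ L.
This contradicts the pumping lemma, so L is not regular.

0^{p-k} 1^p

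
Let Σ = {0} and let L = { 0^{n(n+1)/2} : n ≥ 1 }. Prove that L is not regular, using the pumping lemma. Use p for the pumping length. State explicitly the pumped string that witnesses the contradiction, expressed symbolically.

0^{p(p+1)/2+k}

Assume L is regular. Let p be the pumping length given by the pumping lemma.
Take w = 0^{p(p+1)/2} ∈ L with |w| = p(p+1)/2 ≥ p.
By the pumping lemma, w = xyz with |xy| ≤ p and |y| > 0.
Then y = 0^k for some k with 1 ≤ k ≤ p.
Pump with i = 2: xy^2z = 0^{p(p+1)/2+k}. Since 1 ≤ k ≤ p, p(p+1)/2 < p(p+1)/2+k ≤ p(p+1)/2+p < (p+1)(p+2)/2, so p(p+1)/2+k is strictly between consecutive triangular numbers. So xy^2z ∉ L.
This contradicts the pumping lemma, so L is not regular.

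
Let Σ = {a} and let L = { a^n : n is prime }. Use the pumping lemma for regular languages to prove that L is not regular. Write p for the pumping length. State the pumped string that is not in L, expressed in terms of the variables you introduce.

a^{q(1+k)}

Toward a contradiction, assume L is regular with pumping length p.
Let q be a prime with q ≥ p+2 (infinitely many primes exist), and take w = a^q ∈ L with |w| = q ≥ p.
By the pumping lemma, w = xyz with |xy| ≤ p and y is nonempty.
Then y = a^k for some k with 1 ≤ k ≤ p.
Since 1 ≤ k ≤ p, |xz| = q-k. Pump with i = q+1: |xy^{q+1}z| = (q-k)+(q+1)k = q+qk = q(1+k), which is composite (both factors ≥ 2). So xy^{q+1}z = a^{q(1+k)} ∉ L.
This is a contradiction; hence L is not regular.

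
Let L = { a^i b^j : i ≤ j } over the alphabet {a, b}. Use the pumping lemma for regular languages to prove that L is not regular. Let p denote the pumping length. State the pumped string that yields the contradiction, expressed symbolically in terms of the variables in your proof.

Toward a contradiction, assume L is regular with pumping length p.
Choose w = a^p b^p ∈ L, with |w| = 2p ≥ p.
Write w = xyz as guaranteed by the lemma, with |xy| ≤ p and y is nonempty.
Because |xy| ≤ p and w begins with p copies of a, we have y = a^k with 1 ≤ k ≤ p.
Consider xy^2z = a^{p+k} b^p. Since k ≥ 1, the a-count p+k exceeds the b-count p, so i ≤ j fails; thus xy^2z ∉ L.
This contradicts the pumping lemma, so L is not regular.

a^{p+k} b^p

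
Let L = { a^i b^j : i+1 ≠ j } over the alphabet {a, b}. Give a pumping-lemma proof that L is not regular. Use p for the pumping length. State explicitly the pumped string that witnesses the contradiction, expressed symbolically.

a^{p+p!} b^{p+p!+1}

Suppose for contradiction that L is regular, and let p be the pumping length.
Choose w = a^p b^{p+p!+1}. Since p ≠ (p+p!+1)-1 = p+p!, w ∈ L; and |w| ≥ p.
The pumping lemma gives a decomposition w = xyz where |xy| ≤ p and |y| > 0.
Since the first p symbols of w are all a's and |xy| ≤ p, y lies entirely in the leading a-block: y = a^k for some k with 1 ≤ k ≤ p.
Since 1 ≤ k ≤ p, k divides p!; set t = 1 + p!/k. Then xy^t z has p + (p!/k)·k = p + p! copies of a. Now the a-count is p+p! and (b-count)-1 = (p+p!+1)-1 = p+p!, so i+1 ≠ j fails. So xy^t z = a^{p+p!} b^{p+p!+1} ∉ L.
This contradicts the pumping lemma, so L is not regular.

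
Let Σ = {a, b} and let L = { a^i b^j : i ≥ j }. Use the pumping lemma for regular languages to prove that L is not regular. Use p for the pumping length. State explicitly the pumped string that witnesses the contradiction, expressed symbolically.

a^{p-k} b^p

Toward a contradiction, assume L is regular with pumping length p.
Choose w = a^p b^p ∈ L, with |w| = 2p ≥ p.
Write w = xyz as guaranteed by the lemma, with |xy| ≤ p and y is nonempty.
Since the first p symbols of w are all a's and |xy| ≤ p, y lies entirely in the leading a-block: y = a^k for some k with 1 ≤ k ≤ p.
Consider xy^0z = xz = a^{p-k} b^p. Since k ≥ 1, the a-count p-k is less than p, so i ≥ j fails; thus xz ∉ L.
This is a contradiction; hence L is not regular.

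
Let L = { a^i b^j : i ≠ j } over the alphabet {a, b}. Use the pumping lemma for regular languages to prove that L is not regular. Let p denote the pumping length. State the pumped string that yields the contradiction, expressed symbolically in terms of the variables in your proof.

a^{p+p!} b^{p+p!}

Assume L is regular. Let p be the pumping length given by the pumping lemma.
Choose w = a^p b^{p+p!}. Since p ≠ p+p!, w ∈ L; and |w| ≥ p.
Write w = xyz as guaranteed by the lemma, with |xy| ≤ p and y is nonempty.
The first p characters of w are a's, so xy (and hence y) consists only of a's. Write y = a^k, 1 ≤ k ≤ p.
Since 1 ≤ k ≤ p, k divides p!; set t = 1 + p!/k. Then xy^t z has p + (p!/k)·k = p + p! copies of a. Now the a-count equals the b-count, so i ≠ j fails. So xy^t z = a^{p+p!} b^{p+p!} ∉ L.
This is a contradiction; hence L is not regular.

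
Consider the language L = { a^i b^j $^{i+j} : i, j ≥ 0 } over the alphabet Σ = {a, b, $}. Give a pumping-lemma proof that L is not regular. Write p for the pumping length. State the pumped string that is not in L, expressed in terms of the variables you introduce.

Assume L is regular. Let p be the pumping length given by the pumping lemma.
Take w = a^p b^p $^{2p} ∈ L (with i=j=p, i+j=2p), |w| = 4p ≥ p.
Write w = xyz as guaranteed by the lemma, with |xy| ≤ p and |y| ≥ 1.
The first p characters of w are a's, so xy (and hence y) consists only of a's. Write y = a^k, 1 ≤ k ≤ p.
Consider xy^2z = a^{p+k} b^p $^{2p}. Now the a- and b-counts sum to 2p+k, but the $-count is 2p ≠ 2p+k. So xy^2z ∉ L.
This contradicts the pumping lemma, so L is not regular.

a^{p+k} b^p $^{2p}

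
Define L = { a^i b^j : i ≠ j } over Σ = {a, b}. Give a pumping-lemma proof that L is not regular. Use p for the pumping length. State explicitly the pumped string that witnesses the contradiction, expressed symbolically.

a^{p+p!} b^{p+p!}

Toward a contradiction, assume L is regular with pumping length p.
Choose w = a^p b^{p+p!}. Since p ≠ p+p!, w ∈ L; and |w| ≥ p.
Write w = xyz as guaranteed by the lemma, with |xy| ≤ p and |y| > 0.
Since the first p symbols of w are all a's and |xy| ≤ p, y lies entirely in the leading a-block: y = a^k for some k with 1 ≤ k ≤ p.
Since 1 ≤ k ≤ p, k divides p!; set t = 1 + p!/k. Then xy^t z has p + (p!/k)·k = p + p! copies of a. Now the a-count equals the b-count, so i ≠ j fails. So xy^t z = a^{p+p!} b^{p+p!} ∉ L.
This is a contradiction; hence L is not regular.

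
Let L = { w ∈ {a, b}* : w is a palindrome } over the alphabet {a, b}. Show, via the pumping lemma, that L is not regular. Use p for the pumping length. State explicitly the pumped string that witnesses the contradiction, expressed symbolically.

a^{p+k} b a^p

Assume L is regular. Let p be the pumping length given by the pumping lemma.
Take w = a^p b a^p, a palindrome of length 2p+1 ≥ p.
Write w = xyz as guaranteed by the lemma, with |xy| ≤ p and |y| > 0.
The first p characters of w are a's, so xy (and hence y) consists only of a's. Write y = a^k, 1 ≤ k ≤ p.
Pump with i = 2: xy^2z = a^{p+k} b a^p. Its reverse is a^p b a^{p+k}, which differs from xy^2z since k ≥ 1. So xy^2z is not a palindrome and xy^2z ∉ L.
This is a contradiction; hence L is not regular.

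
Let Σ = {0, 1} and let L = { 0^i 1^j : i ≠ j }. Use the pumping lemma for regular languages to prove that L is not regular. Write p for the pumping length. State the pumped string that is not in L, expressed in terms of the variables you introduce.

Suppose for contradiction that L is regular, and let p be the pumping length.
Choose w = 0^p 1^{p+p!}. Since p ≠ p+p!, w ∈ L; and |w| ≥ p.
The pumping lemma gives a decomposition w = xyz where |xy| ≤ p and |y| ≥ 1.
Because |xy| ≤ p and w begins with p copies of 0, we have y = 0^k with 1 ≤ k ≤ p.
Since 1 ≤ k ≤ p, k divides p!; set t = 1 + p!/k. Then xy^t z has p + (p!/k)·k = p + p! copies of 0. Now the 0-count equals the 1-count, so i ≠ j fails. So xy^t z = 0^{p+p!} 1^{p+p!} ∉ L.
This contradicts the pumping lemma, so L is not regular.

0^{p+p!} 1^{p+p!}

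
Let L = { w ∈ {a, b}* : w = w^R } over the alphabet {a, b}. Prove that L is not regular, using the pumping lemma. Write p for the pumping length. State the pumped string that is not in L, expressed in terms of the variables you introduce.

Toward a contradiction, assume L is regular with pumping length p.
Take w = a^p b a^p, a palindrome of length 2p+1 ≥ p.
Write w = xyz as guaranteed by the lemma, with |xy| ≤ p and y is nonempty.
The first p characters of w are a's, so xy (and hence y) consists only of a's. Write y = a^k, 1 ≤ k ≤ p.
Pump with i = 2: xy^2z = a^{p+k} b a^p. Its reverse is a^p b a^{p+k}, which differs from xy^2z since k ≥ 1. So xy^2z is not a palindrome and xy^2z ∉ L.
Contradiction. Therefore L is not regular.

a^{p+k} b a^p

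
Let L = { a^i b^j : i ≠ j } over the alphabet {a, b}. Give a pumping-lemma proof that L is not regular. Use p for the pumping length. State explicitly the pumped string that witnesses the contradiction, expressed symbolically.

a^{p+p!} b^{p+p!}

Assume L is regular. Let p be the pumping length given by the pumping lemma.
Choose w = a^p b^{p+p!}. Since p ≠ p+p!, w ∈ L; and |w| ≥ p.
Write w = xyz as guaranteed by the lemma, with |xy| ≤ p and |y| ≥ 1.
Since the first p symbols of w are all a's and |xy| ≤ p, y lies entirely in the leading a-block: y = a^k for some k with 1 ≤ k ≤ p.
Since 1 ≤ k ≤ p, k divides p!; set t = 1 + p!/k. Then xy^t z has p + (p!/k)·k = p + p! copies of a. Now the a-count equals the b-count, so i ≠ j fails. So xy^t z = a^{p+p!} b^{p+p!} ∉ L.
Contradiction. Therefore L is not regular.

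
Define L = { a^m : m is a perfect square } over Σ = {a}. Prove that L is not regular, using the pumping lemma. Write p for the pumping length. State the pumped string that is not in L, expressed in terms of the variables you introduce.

Toward a contradiction, assume L is regular with pumping length p.
Take w = a^{p²} ∈ L with |w| = p² ≥ p.
Write w = xyz as guaranteed by the lemma, with |xy| ≤ p and y is nonempty.
Then y = a^k for some k with 1 ≤ k ≤ p.
Pump with i = 2: xy^2z = a^{p²+k}. Since 1 ≤ k ≤ p, p² < p²+k ≤ p²+p < (p+1)², so p²+k lies strictly between consecutive squares and is not a perfect square. So xy^2z ∉ L.
Contradiction. Therefore L is not regular.

a^{p²+k}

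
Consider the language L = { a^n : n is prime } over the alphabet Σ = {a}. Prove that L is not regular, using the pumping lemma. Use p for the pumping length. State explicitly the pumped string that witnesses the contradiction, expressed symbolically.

Assume L is regular; let p be its pumping constant.
Let q be a prime with q ≥ p+2 (infinitely many primes exist), and take w = a^q ∈ L with |w| = q ≥ p.
By the pumping lemma, w = xyz with |xy| ≤ p and |y| > 0.
Then y = a^k for some k with 1 ≤ k ≤ p.
Since 1 ≤ k ≤ p, |xz| = q-k. Pump with i = q+1: |xy^{q+1}z| = (q-k)+(q+1)k = q+qk = q(1+k), which is composite (both factors ≥ 2). So xy^{q+1}z = a^{q(1+k)} ∉ L.
This is a contradiction; hence L is not regular.

a^{q(1+k)}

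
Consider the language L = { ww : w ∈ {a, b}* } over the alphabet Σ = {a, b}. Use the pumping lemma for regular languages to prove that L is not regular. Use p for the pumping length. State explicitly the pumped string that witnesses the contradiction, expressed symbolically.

a^{p+k} b^p a^p b^p

Assume L is regular. Let p be the pumping length given by the pumping lemma.
Take w = a^p b^p a^p b^p = uu where u = a^pb^p; then w ∈ L and |w| = 4p ≥ p.
By the pumping lemma, w = xyz with |xy| ≤ p and y is nonempty.
The first p characters of w are a's, so xy (and hence y) consists only of a's. Write y = a^k, 1 ≤ k ≤ p.
Pump with i = 2: xy^2z = a^{p+k} b^p a^p b^p, of length 4p+k. Suppose this equals vv. The string starts with a and ends with b, so v does too; thus the boundary between the two copies of v is a b→a transition. There is exactly one such transition, at position 2p+k, so |v| = 2p+k and |vv| = 4p+2k ≠ 4p+k since k ≥ 1. So xy^2z ∉ L.
This is a contradiction; hence L is not regular.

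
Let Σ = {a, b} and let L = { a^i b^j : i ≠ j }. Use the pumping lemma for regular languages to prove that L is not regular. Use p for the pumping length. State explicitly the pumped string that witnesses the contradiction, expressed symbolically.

Suppose for contradiction that L is regular, and let p be the pumping length.
Choose w = a^p b^{p+p!}. Since p ≠ p+p!, w ∈ L; and |w| ≥ p.
The pumping lemma gives a decomposition w = xyz where |xy| ≤ p and |y| > 0.
Since the first p symbols of w are all a's and |xy| ≤ p, y lies entirely in the leading a-block: y = a^k for some k with 1 ≤ k ≤ p.
Since 1 ≤ k ≤ p, k divides p!; set t = 1 + p!/k. Then xy^t z has p + (p!/k)·k = p + p! copies of a. Now the a-count equals the b-count, so i ≠ j fails. So xy^t z = a^{p+p!} b^{p+p!} ∉ L.
This contradicts the pumping lemma, so L is not regular.

a^{p+p!} b^{p+p!}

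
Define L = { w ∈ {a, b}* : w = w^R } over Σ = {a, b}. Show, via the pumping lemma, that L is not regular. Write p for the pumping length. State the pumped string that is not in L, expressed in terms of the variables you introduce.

a^{p+k} b a^p

Assume L is regular. Let p be the pumping length given by the pumping lemma.
Take w = a^p b a^p, a palindrome of length 2p+1 ≥ p.
By the pumping lemma, w = xyz with |xy| ≤ p and |y| > 0.
Since the first p symbols of w are all a's and |xy| ≤ p, y lies entirely in the leading a-block: y = a^k for some k with 1 ≤ k ≤ p.
Pump with i = 2: xy^2z = a^{p+k} b a^p. Its reverse is a^p b a^{p+k}, which differs from xy^2z since k ≥ 1. So xy^2z is not a palindrome and xy^2z ∉ L.
Contradiction. Therefore L is not regular.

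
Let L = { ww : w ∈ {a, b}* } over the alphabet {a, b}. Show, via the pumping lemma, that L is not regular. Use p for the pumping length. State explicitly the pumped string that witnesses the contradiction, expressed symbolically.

a^{p+k} b^p a^p b^p

Suppose for contradiction that L is regular, and let p be the pumping length.
Take w = a^p b^p a^p b^p = uu where u = a^pb^p; then w ∈ L and |w| = 4p ≥ p.
The pumping lemma gives a decomposition w = xyz where |xy| ≤ p and y is nonempty.
Since the first p symbols of w are all a's and |xy| ≤ p, y lies entirely in the leading a-block: y = a^k for some k with 1 ≤ k ≤ p.
Pump with i = 2: xy^2z = a^{p+k} b^p a^p b^p, of length 4p+k. Suppose this equals vv. The string starts with a and ends with b, so v does too; thus the boundary between the two copies of v is a b→a transition. There is exactly one such transition, at position 2p+k, so |v| = 2p+k and |vv| = 4p+2k ≠ 4p+k since k ≥ 1. So xy^2z ∉ L.
This contradicts the pumping lemma, so L is not regular.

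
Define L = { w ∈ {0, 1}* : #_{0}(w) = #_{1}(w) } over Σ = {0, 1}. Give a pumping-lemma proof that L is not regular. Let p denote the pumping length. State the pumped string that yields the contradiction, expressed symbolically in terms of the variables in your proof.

Assume L is regular. Let p be the pumping length given by the pumping lemma.
Choose w = 0^p 1^p ∈ L with |w| = 2p ≥ p.
By the pumping lemma, w = xyz with |xy| ≤ p and |y| ≥ 1.
Because |xy| ≤ p and w begins with p copies of 0, we have y = 0^k with 1 ≤ k ≤ p.
Pump with i = 2: xy^2z = 0^{p+k} 1^p has p+k occurrences of 0 but only p of 1. Since k ≥ 1 the counts differ, so xy^2z ∉ L.
Contradiction. Therefore L is not regular.

0^{p+k} 1^p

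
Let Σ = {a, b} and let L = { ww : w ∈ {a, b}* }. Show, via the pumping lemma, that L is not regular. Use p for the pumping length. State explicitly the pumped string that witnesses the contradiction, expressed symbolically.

a^{p+k} b^p a^p b^p

Suppose for contradiction that L is regular, and let p be the pumping length.
Take w = a^p b^p a^p b^p = uu where u = a^pb^p; then w ∈ L and |w| = 4p ≥ p.
Write w = xyz as guaranteed by the lemma, with |xy| ≤ p and |y| ≥ 1.
The first p characters of w are a's, so xy (and hence y) consists only of a's. Write y = a^k, 1 ≤ k ≤ p.
Pump with i = 2: xy^2z = a^{p+k} b^p a^p b^p, of length 4p+k. Suppose this equals vv. The string starts with a and ends with b, so v does too; thus the boundary between the two copies of v is a b→a transition. There is exactly one such transition, at position 2p+k, so |v| = 2p+k and |vv| = 4p+2k ≠ 4p+k since k ≥ 1. So xy^2z ∉ L.
Contradiction. Therefore L is not regular.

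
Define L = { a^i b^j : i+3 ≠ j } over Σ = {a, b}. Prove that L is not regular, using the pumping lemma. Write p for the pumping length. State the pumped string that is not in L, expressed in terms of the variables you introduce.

a^{p+p!} b^{p+p!+3}

Assume L is regular; let p be its pumping constant.
Choose w = a^p b^{p+p!+3}. Since p ≠ (p+p!+3)-3 = p+p!, w ∈ L; and |w| ≥ p.
Write w = xyz as guaranteed by the lemma, with |xy| ≤ p and |y| ≥ 1.
Because |xy| ≤ p and w begins with p copies of a, we have y = a^k with 1 ≤ k ≤ p.
Since 1 ≤ k ≤ p, k divides p!; set t = 1 + p!/k. Then xy^t z has p + (p!/k)·k = p + p! copies of a. Now the a-count is p+p! and (b-count)-3 = (p+p!+3)-3 = p+p!, so i+3 ≠ j fails. So xy^t z = a^{p+p!} b^{p+p!+3} ∉ L.
This is a contradiction; hence L is not regular.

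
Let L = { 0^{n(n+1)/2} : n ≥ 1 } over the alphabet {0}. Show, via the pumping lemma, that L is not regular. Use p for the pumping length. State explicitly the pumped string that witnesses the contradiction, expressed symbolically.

Toward a contradiction, assume L is regular with pumping length p.
Take w = 0^{p(p+1)/2} ∈ L with |w| = p(p+1)/2 ≥ p.
The pumping lemma gives a decomposition w = xyz where |xy| ≤ p and |y| > 0.
Then y = 0^k for some k with 1 ≤ k ≤ p.
Pump with i = 2: xy^2z = 0^{p(p+1)/2+k}. Since 1 ≤ k ≤ p, p(p+1)/2 < p(p+1)/2+k ≤ p(p+1)/2+p < (p+1)(p+2)/2, so p(p+1)/2+k is strictly between consecutive triangular numbers. So xy^2z ∉ L.
Contradiction. Therefore L is not regular.

0^{p(p+1)/2+k}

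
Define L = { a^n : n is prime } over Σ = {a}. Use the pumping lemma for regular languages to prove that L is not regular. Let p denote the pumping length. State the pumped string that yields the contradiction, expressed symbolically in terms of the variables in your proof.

a^{q(1+k)}

Suppose for contradiction that L is regular, and let p be the pumping length.
Let q be a prime with q ≥ p+2 (infinitely many primes exist), and take w = a^q ∈ L with |w| = q ≥ p.
By the pumping lemma, w = xyz with |xy| ≤ p and |y| > 0.
Then y = a^k for some k with 1 ≤ k ≤ p.
Since 1 ≤ k ≤ p, |xz| = q-k. Pump with i = q+1: |xy^{q+1}z| = (q-k)+(q+1)k = q+qk = q(1+k), which is composite (both factors ≥ 2). So xy^{q+1}z = a^{q(1+k)} ∉ L.
Contradiction. Therefore L is not regular.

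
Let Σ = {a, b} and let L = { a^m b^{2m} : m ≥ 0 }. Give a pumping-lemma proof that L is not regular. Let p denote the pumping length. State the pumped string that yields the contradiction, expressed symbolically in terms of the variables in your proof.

Assume L is regular; let p be its pumping constant.
Take w = a^p b^{2p}. Then w ∈ L and |w| = 3p ≥ p.
Write w = xyz as guaranteed by the lemma, with |xy| ≤ p and |y| > 0.
Since the first p symbols of w are all a's and |xy| ≤ p, y lies entirely in the leading a-block: y = a^k for some k with 1 ≤ k ≤ p.
Pump with i = 2: xy^2z = a^{p+k} b^{2p}. For this to lie in L we would need 2p = 2(p+k), which forces k = 0. But k ≥ 1, so xy^2z ∉ L.
This contradicts the pumping lemma, so L is not regular.

a^{p+k} b^{2p}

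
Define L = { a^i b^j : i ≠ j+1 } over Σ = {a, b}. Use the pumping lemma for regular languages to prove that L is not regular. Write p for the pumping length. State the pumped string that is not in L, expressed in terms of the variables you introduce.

Assume L is regular. Let p be the pumping length given by the pumping lemma.
Choose w = a^p b^{p+p!-1}. Since p ≠ (p+p!-1)+1 = p+p!, w ∈ L; and |w| ≥ p.
Write w = xyz as guaranteed by the lemma, with |xy| ≤ p and |y| > 0.
Since the first p symbols of w are all a's and |xy| ≤ p, y lies entirely in the leading a-block: y = a^k for some k with 1 ≤ k ≤ p.
Since 1 ≤ k ≤ p, k divides p!; set t = 1 + p!/k. Then xy^t z has p + (p!/k)·k = p + p! copies of a. Now the a-count is p+p! and (b-count)+1 = (p+p!-1)+1 = p+p!, so i ≠ j+1 fails. So xy^t z = a^{p+p!} b^{p+p!-1} ∉ L.
This is a contradiction; hence L is not regular.

a^{p+p!} b^{p+p!-1}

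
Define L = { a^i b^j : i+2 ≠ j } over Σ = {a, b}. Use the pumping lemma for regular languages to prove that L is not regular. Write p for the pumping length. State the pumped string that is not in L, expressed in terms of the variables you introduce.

Suppose for contradiction that L is regular, and let p be the pumping length.
Choose w = a^p b^{p+p!+2}. Since p ≠ (p+p!+2)-2 = p+p!, w ∈ L; and |w| ≥ p.
The pumping lemma gives a decomposition w = xyz where |xy| ≤ p and |y| > 0.
The first p characters of w are a's, so xy (and hence y) consists only of a's. Write y = a^k, 1 ≤ k ≤ p.
Since 1 ≤ k ≤ p, k divides p!; set t = 1 + p!/k. Then xy^t z has p + (p!/k)·k = p + p! copies of a. Now the a-count is p+p! and (b-count)-2 = (p+p!+2)-2 = p+p!, so i+2 ≠ j fails. So xy^t z = a^{p+p!} b^{p+p!+2} ∉ L.
This contradicts the pumping lemma, so L is not regular.

a^{p+p!} b^{p+p!+2}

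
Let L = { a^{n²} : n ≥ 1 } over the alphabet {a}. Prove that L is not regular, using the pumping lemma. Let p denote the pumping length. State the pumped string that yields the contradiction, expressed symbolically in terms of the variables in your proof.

Assume L is regular. Let p be the pumping length given by the pumping lemma.
Take w = a^{p²} ∈ L with |w| = p² ≥ p.
Write w = xyz as guaranteed by the lemma, with |xy| ≤ p and y is nonempty.
Then y = a^k for some k with 1 ≤ k ≤ p.
Pump with i = 2: xy^2z = a^{p²+k}. Since 1 ≤ k ≤ p, p² < p²+k ≤ p²+p < (p+1)², so p²+k lies strictly between consecutive squares and is not a perfect square. So xy^2z ∉ L.
Contradiction. Therefore L is not regular.

a^{p²+k}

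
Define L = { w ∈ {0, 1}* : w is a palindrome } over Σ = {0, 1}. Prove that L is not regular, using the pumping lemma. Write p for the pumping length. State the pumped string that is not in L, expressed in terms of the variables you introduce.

Assume L is regular; let p be its pumping constant.
Take w = 0^p 1 0^p, a palindrome of length 2p+1 ≥ p.
Write w = xyz as guaranteed by the lemma, with |xy| ≤ p and y is nonempty.
Because |xy| ≤ p and w begins with p copies of 0, we have y = 0^k with 1 ≤ k ≤ p.
Pump with i = 2: xy^2z = 0^{p+k} 1 0^p. Its reverse is 0^p 1 0^{p+k}, which differs from xy^2z since k ≥ 1. So xy^2z is not a palindrome and xy^2z ∉ L.
This is a contradiction; hence L is not regular.

0^{p+k} 1 0^p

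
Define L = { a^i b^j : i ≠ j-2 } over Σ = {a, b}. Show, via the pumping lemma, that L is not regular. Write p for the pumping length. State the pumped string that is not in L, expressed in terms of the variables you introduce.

a^{p+p!} b^{p+p!+2}

Suppose for contradiction that L is regular, and let p be the pumping length.
Choose w = a^p b^{p+p!+2}. Since p ≠ (p+p!+2)-2 = p+p!, w ∈ L; and |w| ≥ p.
The pumping lemma gives a decomposition w = xyz where |xy| ≤ p and |y| > 0.
The first p characters of w are a's, so xy (and hence y) consists only of a's. Write y = a^k, 1 ≤ k ≤ p.
Since 1 ≤ k ≤ p, k divides p!; set t = 1 + p!/k. Then xy^t z has p + (p!/k)·k = p + p! copies of a. Now the a-count is p+p! and (b-count)-2 = (p+p!+2)-2 = p+p!, so i ≠ j-2 fails. So xy^t z = a^{p+p!} b^{p+p!+2} ∉ L.
Contradiction. Therefore L is not regular.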